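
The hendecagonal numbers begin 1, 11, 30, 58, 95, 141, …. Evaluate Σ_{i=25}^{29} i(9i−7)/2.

15975

Σ i(9i−7)/2 = (9Σi² − 7Σi) / 2 over i = 25..29.
Σi = 435 − 300 = 135 and Σi² = 8555 − 4900 = 3655.
(9·3655 − 7·135) / 2 = 31950/2 = 15975.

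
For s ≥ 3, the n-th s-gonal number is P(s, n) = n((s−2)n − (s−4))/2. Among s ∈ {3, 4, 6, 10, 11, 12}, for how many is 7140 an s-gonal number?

s = 3: P(3, 119) = 7140. ✓
s = 4: P(4, 84) = 7056 and P(4, 85) = 7225; 7140 is not s-gonal.
s = 6: P(6, 60) = 7140. ✓
s = 10: P(10, 42) = 6930 and P(10, 43) = 7267; 7140 is not s-gonal.
s = 11: P(11, 40) = 7060 and P(11, 41) = 7421; 7140 is not s-gonal.
s = 12: P(12, 38) = 7068 and P(12, 39) = 7449; 7140 is not s-gonal.
Hits: s ∈ {3, 6} → 2.

2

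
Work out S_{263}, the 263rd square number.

263² = 69169.

69169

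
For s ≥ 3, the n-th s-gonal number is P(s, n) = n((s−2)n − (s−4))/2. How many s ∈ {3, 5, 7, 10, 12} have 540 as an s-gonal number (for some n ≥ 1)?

s = 3: P(3, 32) = 528 and P(3, 33) = 561; 540 is not s-gonal.
s = 5: P(5, 19) = 532 and P(5, 20) = 590; 540 is not s-gonal.
s = 7: P(7, 15) = 540. ✓
s = 10: P(10, 12) = 540. ✓
s = 12: P(12, 10) = 460 and P(12, 11) = 561; 540 is not s-gonal.
Hits: s ∈ {7, 10} → 2.

2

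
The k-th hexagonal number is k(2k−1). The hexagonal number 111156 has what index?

236

Set n(2n−1) = 111156, giving 2n² − n − 111156 = 0.
The discriminant is 1 + 8·111156 = 889249, and √889249 = 943.
So n = (1 + 943) / 4 = 944/4 = 236.
Check: 236·(2·236 − 1) = 111156. ✓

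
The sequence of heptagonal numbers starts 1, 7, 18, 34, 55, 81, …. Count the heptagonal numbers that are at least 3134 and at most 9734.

The n-th heptagonal number is n(5n−3)/2.
Smallest index with value ≥ 3134: n = 36 (giving 3186).
Largest index with value ≤ 9734: n = 62 (giving 9517).
Indices 36 through 62: 27 terms.

27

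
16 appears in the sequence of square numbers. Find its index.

4

We need n² = 16, so n = √16 = 4.
Check: 4² = 16. ✓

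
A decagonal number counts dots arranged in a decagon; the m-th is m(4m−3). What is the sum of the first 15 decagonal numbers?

4600

Σ i(4i−3) = 4Σi² − 3Σi over i = 1..15.
Σi = 120 and Σi² = 1240.
4·1240 − 3·120 = 4600.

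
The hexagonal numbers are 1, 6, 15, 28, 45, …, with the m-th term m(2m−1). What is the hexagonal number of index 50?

50·(2·50 − 1) = 50·99 = 4950.

4950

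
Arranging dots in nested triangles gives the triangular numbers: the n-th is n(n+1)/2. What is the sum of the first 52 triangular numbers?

24804

Σ i(i+1)/2 = (Σi² + Σi) / 2 over i = 1..52.
Σi = 1378 and Σi² = 48230.
(1·48230 + 1·1378) / 2 = 49608/2 = 24804.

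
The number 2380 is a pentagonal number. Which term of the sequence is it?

Set n(3n−1)/2 = 2380, giving 3n² − n − 4760 = 0.
The discriminant is 1 + 24·2380 = 57121, and √57121 = 239.
So n = (1 + 239) / 6 = 240/6 = 40.

40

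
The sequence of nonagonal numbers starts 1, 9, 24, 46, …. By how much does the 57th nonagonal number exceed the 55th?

779

57·(7·57 − 5)/2 = 11229 and 55·(7·55 − 5)/2 = 10450.
Difference: 11229 − 10450 = 779.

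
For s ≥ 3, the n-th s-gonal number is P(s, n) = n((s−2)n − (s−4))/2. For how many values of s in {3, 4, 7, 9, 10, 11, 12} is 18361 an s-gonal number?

2

s = 3: P(3, 191) = 18336 and P(3, 192) = 18528; 18361 is not s-gonal.
s = 4: P(4, 135) = 18225 and P(4, 136) = 18496; 18361 is not s-gonal.
s = 7: P(7, 86) = 18361. ✓
s = 9: P(9, 72) = 17964 and P(9, 73) = 18469; 18361 is not s-gonal.
s = 10: P(10, 68) = 18292 and P(10, 69) = 18837; 18361 is not s-gonal.
s = 11: P(11, 64) = 18208 and P(11, 65) = 18785; 18361 is not s-gonal.
s = 12: P(12, 61) = 18361. ✓
Hits: s ∈ {7, 12} → 2.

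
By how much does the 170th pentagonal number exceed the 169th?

Consecutive pentagonal numbers differ by 3n − 2: here 3·170 − 2 = 508.

508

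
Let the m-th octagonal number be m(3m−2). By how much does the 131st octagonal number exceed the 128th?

2325

131·(3·131 − 2) = 51221 and 128·(3·128 − 2) = 48896.
Difference: 51221 − 48896 = 2325.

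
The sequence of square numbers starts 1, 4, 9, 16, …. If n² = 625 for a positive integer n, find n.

25

We need n² = 625, so n = √625 = 25.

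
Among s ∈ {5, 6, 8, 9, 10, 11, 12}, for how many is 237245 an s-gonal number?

1

s = 5: P(5, 397) = 236215 and P(5, 398) = 237407; 237245 is not s-gonal.
s = 6: P(6, 344) = 236328 and P(6, 345) = 237705; 237245 is not s-gonal.
s = 8: P(8, 281) = 236321 and P(8, 282) = 238008; 237245 is not s-gonal.
s = 9: P(9, 260) = 235950 and P(9, 261) = 237771; 237245 is not s-gonal.
s = 10: P(10, 243) = 235467 and P(10, 244) = 237412; 237245 is not s-gonal.
s = 11: P(11, 230) = 237245. ✓
s = 12: P(12, 218) = 236748 and P(12, 219) = 238929; 237245 is not s-gonal.
Hits: s ∈ {11} → 1.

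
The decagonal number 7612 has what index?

Set n(4n−3) = 7612, giving 4n² − 3n − 7612 = 0.
The discriminant is 9 + 16·7612 = 121801, and √121801 = 349.
So n = (3 + 349) / 8 = 352/8 = 44.

44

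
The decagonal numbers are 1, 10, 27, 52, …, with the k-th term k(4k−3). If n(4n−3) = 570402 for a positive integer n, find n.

Set n(4n−3) = 570402, giving 4n² − 3n − 570402 = 0.
The discriminant is 9 + 16·570402 = 9126441, and √9126441 = 3021.
So n = (3 + 3021) / 8 = 3024/8 = 378.

378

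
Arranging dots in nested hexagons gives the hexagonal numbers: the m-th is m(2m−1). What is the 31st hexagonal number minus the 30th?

121

Consecutive hexagonal numbers differ by 4n − 3: here 4·31 − 3 = 121.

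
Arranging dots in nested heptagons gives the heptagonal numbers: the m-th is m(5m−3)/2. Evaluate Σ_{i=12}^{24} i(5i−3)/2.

10634

Σ i(5i−3)/2 = (5Σi² − 3Σi) / 2 over i = 12..24.
Σi = 300 − 66 = 234 and Σi² = 4900 − 506 = 4394.
(5·4394 − 3·234) / 2 = 21268/2 = 10634.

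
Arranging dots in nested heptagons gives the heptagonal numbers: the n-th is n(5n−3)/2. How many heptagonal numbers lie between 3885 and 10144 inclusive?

25

The n-th heptagonal number is n(5n−3)/2.
Smallest index with value ≥ 3885: n = 40 (giving 3940).
Largest index with value ≤ 10144: n = 64 (giving 10144).
Indices 40 through 64: 25 terms.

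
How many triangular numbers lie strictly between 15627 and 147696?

The n-th triangular number is n(n+1)/2.
Smallest index with value > 15627: n = 177 (giving 15753).
Largest index with value < 147696: n = 542 (giving 147153).
Indices 177 through 542: 366 terms.

366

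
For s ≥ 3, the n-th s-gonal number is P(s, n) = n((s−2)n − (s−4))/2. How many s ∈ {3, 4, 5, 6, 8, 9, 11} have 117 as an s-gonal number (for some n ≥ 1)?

s = 3: P(3, 14) = 105 and P(3, 15) = 120; 117 is not s-gonal.
s = 4: P(4, 10) = 100 and P(4, 11) = 121; 117 is not s-gonal.
s = 5: P(5, 9) = 117. ✓
s = 6: P(6, 7) = 91 and P(6, 8) = 120; 117 is not s-gonal.
s = 8: P(8, 6) = 96 and P(8, 7) = 133; 117 is not s-gonal.
s = 9: P(9, 6) = 111 and P(9, 7) = 154; 117 is not s-gonal.
s = 11: P(11, 5) = 95 and P(11, 6) = 141; 117 is not s-gonal.
Hits: s ∈ {5} → 1.

1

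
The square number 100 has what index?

We need n² = 100, so n = √100 = 10.

10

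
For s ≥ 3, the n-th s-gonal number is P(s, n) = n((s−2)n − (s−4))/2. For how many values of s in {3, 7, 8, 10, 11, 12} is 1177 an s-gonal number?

s = 3: P(3, 48) = 1176 and P(3, 49) = 1225; 1177 is not s-gonal.
s = 7: P(7, 22) = 1177. ✓
s = 8: P(8, 20) = 1160 and P(8, 21) = 1281; 1177 is not s-gonal.
s = 10: P(10, 17) = 1105 and P(10, 18) = 1242; 1177 is not s-gonal.
s = 11: P(11, 16) = 1096 and P(11, 17) = 1241; 1177 is not s-gonal.
s = 12: P(12, 15) = 1065 and P(12, 16) = 1216; 1177 is not s-gonal.
Hits: s ∈ {7} → 1.

1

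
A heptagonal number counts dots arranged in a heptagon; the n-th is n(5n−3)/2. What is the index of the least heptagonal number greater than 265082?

326

Solve n(5n−3)/2 > 265082 for integer n.
The largest n with value ≤ 265082 is 325 (since 263575 ≤ 265082 < 265201), so the first above is n = 326, value 265201.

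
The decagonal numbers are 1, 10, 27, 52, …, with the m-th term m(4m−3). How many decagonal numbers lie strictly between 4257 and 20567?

39

The n-th decagonal number is n(4n−3).
Smallest index with value > 4257: n = 34 (giving 4522).
Largest index with value < 20567: n = 72 (giving 20520).
Indices 34 through 72: 39 terms.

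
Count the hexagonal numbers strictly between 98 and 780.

The n-th hexagonal number is n(2n−1).
Smallest index with value > 98: n = 8 (giving 120).
Largest index with value < 780: n = 19 (giving 703).
Indices 8 through 19: 12 terms.

12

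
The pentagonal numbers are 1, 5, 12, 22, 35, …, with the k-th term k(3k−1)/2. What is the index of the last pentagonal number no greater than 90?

7

Solve n(3n−1)/2 ≤ 90 for integer n.
n = 7 gives 70 ≤ 90, while n = 8 gives 92 > 90; so the answer is index 7.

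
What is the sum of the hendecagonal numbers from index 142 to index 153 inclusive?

1169286

Σ i(9i−7)/2 = (9Σi² − 7Σi) / 2 over i = 142..153.
Σi = 11781 − 10011 = 1770 and Σi² = 1205589 − 944371 = 261218.
(9·261218 − 7·1770) / 2 = 2338572/2 = 1169286.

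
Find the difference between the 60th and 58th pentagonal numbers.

60·(3·60 − 1)/2 = 5370 and 58·(3·58 − 1)/2 = 5017.
Difference: 5370 − 5017 = 353.

353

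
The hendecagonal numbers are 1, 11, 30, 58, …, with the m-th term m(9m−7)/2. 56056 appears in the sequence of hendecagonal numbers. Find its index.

Set n(9n−7)/2 = 56056, giving 9n² − 7n − 112112 = 0.
The discriminant is 49 + 72·56056 = 4036081, and √4036081 = 2009.
So n = (7 + 2009) / 18 = 2016/18 = 112.

112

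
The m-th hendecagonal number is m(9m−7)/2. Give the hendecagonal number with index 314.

442583

The 314th hendecagonal number is n(9n−7)/2 with n = 314.
314·(9·314 − 7)/2 = 314·2819/2 = 442583.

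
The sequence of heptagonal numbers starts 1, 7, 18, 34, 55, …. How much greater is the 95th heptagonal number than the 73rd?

9207

95·(5·95 − 3)/2 = 22420 and 73·(5·73 − 3)/2 = 13213.
Difference: 22420 − 13213 = 9207.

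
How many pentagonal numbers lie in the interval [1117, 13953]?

The n-th pentagonal number is n(3n−1)/2.
Smallest index with value ≥ 1117: n = 28 (giving 1162).
Largest index with value ≤ 13953: n = 96 (giving 13776).
Indices 28 through 96: 69 terms.

69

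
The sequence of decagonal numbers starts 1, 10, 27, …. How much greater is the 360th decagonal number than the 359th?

2873

Consecutive decagonal numbers differ by 8n − 7: here 8·360 − 7 = 2873.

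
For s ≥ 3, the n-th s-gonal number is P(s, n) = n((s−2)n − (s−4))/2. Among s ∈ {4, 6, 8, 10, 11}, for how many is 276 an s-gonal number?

1

s = 4: P(4, 16) = 256 and P(4, 17) = 289; 276 is not s-gonal.
s = 6: P(6, 12) = 276. ✓
s = 8: P(8, 9) = 225 and P(8, 10) = 280; 276 is not s-gonal.
s = 10: P(10, 8) = 232 and P(10, 9) = 297; 276 is not s-gonal.
s = 11: P(11, 8) = 260 and P(11, 9) = 333; 276 is not s-gonal.
Hits: s ∈ {6} → 1.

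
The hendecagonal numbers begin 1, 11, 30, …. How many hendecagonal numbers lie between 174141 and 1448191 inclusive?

370

The n-th hendecagonal number is n(9n−7)/2.
Smallest index with value ≥ 174141: n = 198 (giving 175725).
Largest index with value ≤ 1448191: n = 567 (giving 1444716).
Indices 198 through 567: 370 terms.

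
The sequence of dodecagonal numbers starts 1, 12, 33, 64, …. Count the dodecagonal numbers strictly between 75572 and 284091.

115

The n-th dodecagonal number is n(5n−4).
Smallest index with value > 75572: n = 124 (giving 76384).
Largest index with value < 284091: n = 238 (giving 282268).
Indices 124 through 238: 115 terms.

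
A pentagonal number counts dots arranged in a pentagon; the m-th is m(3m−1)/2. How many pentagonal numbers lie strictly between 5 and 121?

The n-th pentagonal number is n(3n−1)/2.
Smallest index with value > 5: n = 3 (giving 12).
Largest index with value < 121: n = 9 (giving 117).
Indices 3 through 9: 7 terms.

7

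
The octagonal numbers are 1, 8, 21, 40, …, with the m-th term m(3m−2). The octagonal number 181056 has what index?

Set n(3n−2) = 181056, giving 3n² − 2n − 181056 = 0.
The discriminant is 4 + 12·181056 = 2172676, and √2172676 = 1474.
So n = (2 + 1474) / 6 = 1476/6 = 246.
Check: 246·(3·246 − 2) = 181056. ✓

246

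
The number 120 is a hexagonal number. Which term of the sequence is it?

8

Set n(2n−1) = 120, giving 2n² − n − 120 = 0.
So n = (1 + 31) / 4 = 32/4 = 8.
Check: 8·(2·8 − 1) = 120. ✓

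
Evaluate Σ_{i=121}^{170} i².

1068925

Σ_{i=121}^{170} i² = 1652145 − 583220 = 1068925.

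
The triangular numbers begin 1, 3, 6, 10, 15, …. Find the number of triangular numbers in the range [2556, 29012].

The n-th triangular number is n(n+1)/2.
Smallest index with value ≥ 2556: n = 71 (giving 2556).
Largest index with value ≤ 29012: n = 240 (giving 28920).
Indices 71 through 240: 170 terms.

170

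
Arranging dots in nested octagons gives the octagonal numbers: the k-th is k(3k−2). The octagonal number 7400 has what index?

50

Set n(3n−2) = 7400, giving 3n² − 2n − 7400 = 0.
The discriminant is 4 + 12·7400 = 88804, and √88804 = 298.
So n = (2 + 298) / 6 = 300/6 = 50.
Check: 50·(3·50 − 2) = 7400. ✓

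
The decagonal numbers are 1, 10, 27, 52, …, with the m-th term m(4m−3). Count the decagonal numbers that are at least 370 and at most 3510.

The n-th decagonal number is n(4n−3).
Smallest index with value ≥ 370: n = 10 (giving 370).
Largest index with value ≤ 3510: n = 30 (giving 3510).
Indices 10 through 30: 21 terms.

21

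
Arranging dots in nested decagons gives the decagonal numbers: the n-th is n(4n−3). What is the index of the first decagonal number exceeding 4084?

Solve n(4n−3) > 4084 for integer n.
The largest n with value ≤ 4084 is 32 (since 4000 ≤ 4084 < 4257), so the first above is n = 33, value 4257.

33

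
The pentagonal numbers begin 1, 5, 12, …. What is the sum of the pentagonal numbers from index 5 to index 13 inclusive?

Σ i(3i−1)/2 = (3Σi² − Σi) / 2 over i = 5..13.
Σi = 91 − 10 = 81 and Σi² = 819 − 30 = 789.
(3·789 − 1·81) / 2 = 2286/2 = 1143.

1143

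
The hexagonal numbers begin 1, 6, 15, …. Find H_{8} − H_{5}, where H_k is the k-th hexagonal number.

75

8·(2·8 − 1) = 120 and 5·(2·5 − 1) = 45.
Difference: 120 − 45 = 75.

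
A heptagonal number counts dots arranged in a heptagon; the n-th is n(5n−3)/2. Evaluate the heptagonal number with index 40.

3940

The 40th heptagonal number is n(5n−3)/2 with n = 40.
40·(5·40 − 3)/2 = 40·197/2 = 3940.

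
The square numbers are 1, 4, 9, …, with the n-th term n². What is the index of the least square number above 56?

Solve n² > 56 for integer n.
The largest n with value ≤ 56 is 7 (since 49 ≤ 56 < 64), so the first above is n = 8, value 64.

8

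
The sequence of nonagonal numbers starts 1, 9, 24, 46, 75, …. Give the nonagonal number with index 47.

The 47th nonagonal number is n(7n−5)/2 with n = 47.
47·(7·47 − 5)/2 = 47·324/2 = 47·162 = 7614.

7614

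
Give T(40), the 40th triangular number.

The 40th triangular number is n(n+1)/2 with n = 40.
40·41/2 = 1640/2 = 820.

820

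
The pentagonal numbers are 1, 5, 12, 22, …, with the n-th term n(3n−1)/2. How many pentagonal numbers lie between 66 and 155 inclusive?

The n-th pentagonal number is n(3n−1)/2.
Smallest index with value ≥ 66: n = 7 (giving 70).
Largest index with value ≤ 155: n = 10 (giving 145).
Indices 7 through 10: 4 terms.

4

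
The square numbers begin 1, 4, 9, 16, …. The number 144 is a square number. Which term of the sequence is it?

12

We need n² = 144, so n = √144 = 12.
Check: 12² = 144. ✓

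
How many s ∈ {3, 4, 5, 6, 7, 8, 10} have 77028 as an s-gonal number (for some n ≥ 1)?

1

s = 3: P(3, 392) = 77028. ✓
s = 4: P(4, 277) = 76729 and P(4, 278) = 77284; 77028 is not s-gonal.
s = 5: P(5, 226) = 76501 and P(5, 227) = 77180; 77028 is not s-gonal.
s = 6: P(6, 196) = 76636 and P(6, 197) = 77421; 77028 is not s-gonal.
s = 7: P(7, 175) = 76300 and P(7, 176) = 77176; 77028 is not s-gonal.
s = 8: P(8, 160) = 76480 and P(8, 161) = 77441; 77028 is not s-gonal.
s = 10: P(10, 139) = 76867 and P(10, 140) = 77980; 77028 is not s-gonal.
Hits: s ∈ {3} → 1.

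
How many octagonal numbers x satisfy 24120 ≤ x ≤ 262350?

The n-th octagonal number is n(3n−2).
Smallest index with value ≥ 24120: n = 90 (giving 24120).
Largest index with value ≤ 262350: n = 296 (giving 262256).
Indices 90 through 296: 207 terms.

207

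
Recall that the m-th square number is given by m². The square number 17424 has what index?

132

We need n² = 17424, so n = √17424 = 132.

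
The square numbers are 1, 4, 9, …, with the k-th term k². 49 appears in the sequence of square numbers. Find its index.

7

We need n² = 49, so n = √49 = 7.
Check: 7² = 49. ✓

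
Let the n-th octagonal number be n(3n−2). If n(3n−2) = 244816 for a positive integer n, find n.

Set n(3n−2) = 244816, giving 3n² − 2n − 244816 = 0.
The discriminant is 4 + 12·244816 = 2937796, and √2937796 = 1714.
So n = (2 + 1714) / 6 = 1716/6 = 286.

286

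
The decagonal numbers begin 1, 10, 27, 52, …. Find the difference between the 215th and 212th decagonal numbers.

5115

215·(4·215 − 3) = 184255 and 212·(4·212 − 3) = 179140.
Difference: 184255 − 179140 = 5115.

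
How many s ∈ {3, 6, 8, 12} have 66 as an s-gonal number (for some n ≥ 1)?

2

s = 3: P(3, 11) = 66. ✓
s = 6: P(6, 6) = 66. ✓
s = 8: P(8, 5) = 65 and P(8, 6) = 96; 66 is not s-gonal.
s = 12: P(12, 4) = 64 and P(12, 5) = 105; 66 is not s-gonal.
Hits: s ∈ {3, 6} → 2.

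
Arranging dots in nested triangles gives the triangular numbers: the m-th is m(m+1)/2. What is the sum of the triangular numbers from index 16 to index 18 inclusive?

460

Σ i(i+1)/2 = (Σi² + Σi) / 2 over i = 16..18.
Σi = 171 − 120 = 51 and Σi² = 2109 − 1240 = 869.
(1·869 + 1·51) / 2 = 920/2 = 460.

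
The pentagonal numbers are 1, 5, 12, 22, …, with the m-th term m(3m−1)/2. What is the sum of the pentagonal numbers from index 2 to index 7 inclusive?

Σ i(3i−1)/2 = (3Σi² − Σi) / 2 over i = 2..7.
Σi = 28 − 1 = 27 and Σi² = 140 − 1 = 139.
(3·139 − 1·27) / 2 = 390/2 = 195.

195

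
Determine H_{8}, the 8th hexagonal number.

8·(2·8 − 1) = 8·15 = 120.

120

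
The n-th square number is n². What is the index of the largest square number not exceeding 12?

Solve n² ≤ 12 for integer n.
n = 3 gives 9 ≤ 12, while n = 4 gives 16 > 12; so the answer is index 3.

3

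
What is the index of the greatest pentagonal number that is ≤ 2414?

Solve n(3n−1)/2 ≤ 2414 for integer n.
n = 40 gives 2380 ≤ 2414, while n = 41 gives 2501 > 2414; so the answer is index 40.

40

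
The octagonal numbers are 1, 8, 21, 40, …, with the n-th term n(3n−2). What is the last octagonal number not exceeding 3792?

3605

Solve n(3n−2) ≤ 3792 for integer n.
n = 35 gives 3605 ≤ 3792, while n = 36 gives 3816 > 3792; so the answer is 3605.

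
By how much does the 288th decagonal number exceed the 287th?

2297

Consecutive decagonal numbers differ by 8n − 7: here 8·288 − 7 = 2297.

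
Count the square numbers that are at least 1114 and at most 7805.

55

The n-th square number is n².
Smallest index with value ≥ 1114: n = 34 (giving 1156).
Largest index with value ≤ 7805: n = 88 (giving 7744).
Indices 34 through 88: 55 terms.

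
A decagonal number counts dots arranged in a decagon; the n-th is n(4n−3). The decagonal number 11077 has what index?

53

Set n(4n−3) = 11077, giving 4n² − 3n − 11077 = 0.
So n = (3 + 421) / 8 = 424/8 = 53.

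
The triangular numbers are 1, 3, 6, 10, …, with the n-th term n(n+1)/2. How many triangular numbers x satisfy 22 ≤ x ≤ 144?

The n-th triangular number is n(n+1)/2.
Smallest index with value ≥ 22: n = 7 (giving 28).
Largest index with value ≤ 144: n = 16 (giving 136).
Indices 7 through 16: 10 terms.

10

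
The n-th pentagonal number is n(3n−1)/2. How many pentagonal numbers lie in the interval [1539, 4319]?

The n-th pentagonal number is n(3n−1)/2.
Smallest index with value ≥ 1539: n = 33 (giving 1617).
Largest index with value ≤ 4319: n = 53 (giving 4187).
Indices 33 through 53: 21 terms.

21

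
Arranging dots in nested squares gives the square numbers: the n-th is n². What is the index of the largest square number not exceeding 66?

Solve n² ≤ 66 for integer n.
n = 8 gives 64 ≤ 66, while n = 9 gives 81 > 66; so the answer is index 8.

8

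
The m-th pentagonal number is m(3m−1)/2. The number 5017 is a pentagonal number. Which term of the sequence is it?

Set n(3n−1)/2 = 5017, giving 3n² − n − 10034 = 0.
So n = (1 + 347) / 6 = 348/6 = 58.
Check: 58·(3·58 − 1)/2 = 5017. ✓

58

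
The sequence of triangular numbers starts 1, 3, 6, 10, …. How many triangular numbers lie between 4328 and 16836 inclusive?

91

The n-th triangular number is n(n+1)/2.
Smallest index with value ≥ 4328: n = 93 (giving 4371).
Largest index with value ≤ 16836: n = 183 (giving 16836).
Indices 93 through 183: 91 terms.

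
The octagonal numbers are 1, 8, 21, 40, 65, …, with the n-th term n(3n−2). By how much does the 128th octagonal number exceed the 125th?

128·(3·128 − 2) = 48896 and 125·(3·125 − 2) = 46625.
Difference: 48896 − 46625 = 2271.

2271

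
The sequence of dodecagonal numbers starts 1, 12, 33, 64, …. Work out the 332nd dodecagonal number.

332·(5·332 − 4) = 332·1656 = 549792.

549792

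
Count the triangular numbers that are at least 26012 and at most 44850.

72

The n-th triangular number is n(n+1)/2.
Smallest index with value ≥ 26012: n = 228 (giving 26106).
Largest index with value ≤ 44850: n = 299 (giving 44850).
Indices 228 through 299: 72 terms.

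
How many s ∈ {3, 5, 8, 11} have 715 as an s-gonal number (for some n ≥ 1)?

s = 3: P(3, 37) = 703 and P(3, 38) = 741; 715 is not s-gonal.
s = 5: P(5, 22) = 715. ✓
s = 8: P(8, 15) = 645 and P(8, 16) = 736; 715 is not s-gonal.
s = 11: P(11, 13) = 715. ✓
Hits: s ∈ {5, 11} → 2.

2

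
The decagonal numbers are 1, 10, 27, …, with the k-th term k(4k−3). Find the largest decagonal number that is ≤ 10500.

Solve n(4n−3) ≤ 10500 for integer n.
n = 51 gives 10251 ≤ 10500, while n = 52 gives 10660 > 10500; so the answer is 10251.

10251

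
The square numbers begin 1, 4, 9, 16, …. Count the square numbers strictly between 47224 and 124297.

The n-th square number is n².
Smallest index with value > 47224: n = 218 (giving 47524).
Largest index with value < 124297: n = 352 (giving 123904).
Indices 218 through 352: 135 terms.

135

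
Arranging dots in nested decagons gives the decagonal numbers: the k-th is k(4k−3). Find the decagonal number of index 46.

46·(4·46 − 3) = 46·181 = 8326.

8326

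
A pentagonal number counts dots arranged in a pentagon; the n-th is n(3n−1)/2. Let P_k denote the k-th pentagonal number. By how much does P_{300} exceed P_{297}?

300·(3·300 − 1)/2 = 134850 and 297·(3·297 − 1)/2 = 132165.
Difference: 134850 − 132165 = 2685.

2685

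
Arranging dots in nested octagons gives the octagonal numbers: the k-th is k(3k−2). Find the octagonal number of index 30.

2640

30·(3·30 − 2) = 30·88 = 2640.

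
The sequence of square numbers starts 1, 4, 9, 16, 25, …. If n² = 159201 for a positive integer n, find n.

We need n² = 159201, so n = √159201 = 399.

399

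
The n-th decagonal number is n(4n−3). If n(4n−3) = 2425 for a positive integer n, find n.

25

Set n(4n−3) = 2425, giving 4n² − 3n − 2425 = 0.
So n = (3 + 197) / 8 = 200/8 = 25.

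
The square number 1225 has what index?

35

We need n² = 1225, so n = √1225 = 35.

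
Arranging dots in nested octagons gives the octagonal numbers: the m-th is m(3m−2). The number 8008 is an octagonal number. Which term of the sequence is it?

52

Set n(3n−2) = 8008, giving 3n² − 2n − 8008 = 0.
So n = (2 + 310) / 6 = 312/6 = 52.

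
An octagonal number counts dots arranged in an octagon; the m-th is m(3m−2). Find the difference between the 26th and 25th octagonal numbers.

151

Consecutive octagonal numbers differ by 6n − 5: here 6·26 − 5 = 151.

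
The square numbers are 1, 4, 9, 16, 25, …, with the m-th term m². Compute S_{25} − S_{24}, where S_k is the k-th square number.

49

n² − (n−1)² = 2n − 1, so 25² − 24² = 2·25 − 1 = 49.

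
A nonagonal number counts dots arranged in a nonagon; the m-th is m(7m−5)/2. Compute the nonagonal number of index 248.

214644

248·(7·248 − 5)/2 = 248·1731/2 = 214644.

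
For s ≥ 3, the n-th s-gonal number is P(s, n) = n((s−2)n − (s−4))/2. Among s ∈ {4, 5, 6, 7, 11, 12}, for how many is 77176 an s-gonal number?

s = 4: P(4, 277) = 76729 and P(4, 278) = 77284; 77176 is not s-gonal.
s = 5: P(5, 226) = 76501 and P(5, 227) = 77180; 77176 is not s-gonal.
s = 6: P(6, 196) = 76636 and P(6, 197) = 77421; 77176 is not s-gonal.
s = 7: P(7, 176) = 77176. ✓
s = 11: P(11, 131) = 76766 and P(11, 132) = 77946; 77176 is not s-gonal.
s = 12: P(12, 124) = 76384 and P(12, 125) = 77625; 77176 is not s-gonal.
Hits: s ∈ {7} → 1.

1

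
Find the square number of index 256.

The 256th square number is n² with n = 256.
256² = 65536.

65536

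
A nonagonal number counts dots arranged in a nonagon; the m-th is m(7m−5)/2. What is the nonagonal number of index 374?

488631

The 374th nonagonal number is n(7n−5)/2 with n = 374.
374·(7·374 − 5)/2 = 374·2613/2 = 488631.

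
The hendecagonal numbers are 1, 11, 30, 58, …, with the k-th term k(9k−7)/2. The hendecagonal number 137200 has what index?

Set n(9n−7)/2 = 137200, giving 9n² − 7n − 274400 = 0.
So n = (7 + 3143) / 18 = 3150/18 = 175.

175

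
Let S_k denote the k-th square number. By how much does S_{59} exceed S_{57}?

59² = 3481 and 57² = 3249.
Difference: 3481 − 3249 = 232.

232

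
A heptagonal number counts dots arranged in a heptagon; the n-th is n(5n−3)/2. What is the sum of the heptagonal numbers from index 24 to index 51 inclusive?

Σ i(5i−3)/2 = (5Σi² − 3Σi) / 2 over i = 24..51.
Σi = 1326 − 276 = 1050 and Σi² = 45526 − 4324 = 41202.
(5·41202 − 3·1050) / 2 = 202860/2 = 101430.

101430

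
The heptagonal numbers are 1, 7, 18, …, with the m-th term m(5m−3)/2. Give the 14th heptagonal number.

The 14th heptagonal number is n(5n−3)/2 with n = 14.
14·(5·14 − 3)/2 = 14·67/2 = 469.

469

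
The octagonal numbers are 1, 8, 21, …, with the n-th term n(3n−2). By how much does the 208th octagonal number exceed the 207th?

Consecutive octagonal numbers differ by 6n − 5: here 6·208 − 5 = 1243.

1243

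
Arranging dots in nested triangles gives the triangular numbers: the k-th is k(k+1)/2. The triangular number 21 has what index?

Set n(n+1)/2 = 21, giving n² + n − 42 = 0.
The discriminant is 1 + 8·21 = 169, and √169 = 13.
So n = (-1 + 13) / 2 = 12/2 = 6.

6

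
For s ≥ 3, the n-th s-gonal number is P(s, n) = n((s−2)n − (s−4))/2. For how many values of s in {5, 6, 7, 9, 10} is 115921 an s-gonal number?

s = 5: P(5, 278) = 115787 and P(5, 279) = 116622; 115921 is not s-gonal.
s = 6: P(6, 241) = 115921. ✓
s = 7: P(7, 215) = 115240 and P(7, 216) = 116316; 115921 is not s-gonal.
s = 9: P(9, 182) = 115479 and P(9, 183) = 116754; 115921 is not s-gonal.
s = 10: P(10, 170) = 115090 and P(10, 171) = 116451; 115921 is not s-gonal.
Hits: s ∈ {6} → 1.

1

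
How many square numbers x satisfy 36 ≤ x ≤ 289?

The n-th square number is n².
Smallest index with value ≥ 36: n = 6 (giving 36).
Largest index with value ≤ 289: n = 17 (giving 289).
Indices 6 through 17: 12 terms.

12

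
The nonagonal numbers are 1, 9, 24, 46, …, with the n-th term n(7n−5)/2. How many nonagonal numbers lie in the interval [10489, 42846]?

The n-th nonagonal number is n(7n−5)/2.
Smallest index with value ≥ 10489: n = 56 (giving 10836).
Largest index with value ≤ 42846: n = 111 (giving 42846).
Indices 56 through 111: 56 terms.

56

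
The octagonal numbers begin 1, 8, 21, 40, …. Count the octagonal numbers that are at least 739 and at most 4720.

The n-th octagonal number is n(3n−2).
Smallest index with value ≥ 739: n = 17 (giving 833).
Largest index with value ≤ 4720: n = 40 (giving 4720).
Indices 17 through 40: 24 terms.

24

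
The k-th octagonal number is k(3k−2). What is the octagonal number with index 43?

43·(3·43 − 2) = 43·127 = 5461.

5461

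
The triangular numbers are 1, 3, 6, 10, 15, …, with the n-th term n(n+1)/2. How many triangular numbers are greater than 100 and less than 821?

The n-th triangular number is n(n+1)/2.
Smallest index with value > 100: n = 14 (giving 105).
Largest index with value < 821: n = 40 (giving 820).
Indices 14 through 40: 27 terms.

27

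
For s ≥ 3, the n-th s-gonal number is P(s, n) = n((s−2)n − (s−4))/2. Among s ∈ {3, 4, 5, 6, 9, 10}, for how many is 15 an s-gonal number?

2

s = 3: P(3, 5) = 15. ✓
s = 4: P(4, 3) = 9 and P(4, 4) = 16; 15 is not s-gonal.
s = 5: P(5, 3) = 12 and P(5, 4) = 22; 15 is not s-gonal.
s = 6: P(6, 3) = 15. ✓
s = 9: P(9, 2) = 9 and P(9, 3) = 24; 15 is not s-gonal.
s = 10: P(10, 2) = 10 and P(10, 3) = 27; 15 is not s-gonal.
Hits: s ∈ {3, 6} → 2.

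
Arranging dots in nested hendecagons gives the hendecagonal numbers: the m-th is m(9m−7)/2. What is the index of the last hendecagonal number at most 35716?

89

Solve n(9n−7)/2 ≤ 35716 for integer n.
n = 89 gives 35333 ≤ 35716, while n = 90 gives 36135 > 35716; so the answer is index 89.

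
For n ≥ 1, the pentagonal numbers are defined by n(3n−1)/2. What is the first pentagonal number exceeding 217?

247

Solve n(3n−1)/2 > 217 for integer n.
The largest n with value ≤ 217 is 12 (since 210 ≤ 217 < 247), so the first above is n = 13, value 247.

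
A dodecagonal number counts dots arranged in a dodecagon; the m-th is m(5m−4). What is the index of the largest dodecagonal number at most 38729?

88

Solve n(5n−4) ≤ 38729 for integer n.
n = 88 gives 38368 ≤ 38729, while n = 89 gives 39249 > 38729; so the answer is index 88.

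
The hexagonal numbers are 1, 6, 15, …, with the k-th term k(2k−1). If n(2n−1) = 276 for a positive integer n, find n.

Set n(2n−1) = 276, giving 2n² − n − 276 = 0.
The discriminant is 1 + 8·276 = 2209, and √2209 = 47.
So n = (1 + 47) / 4 = 48/4 = 12.

12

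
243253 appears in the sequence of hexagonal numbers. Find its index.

Set n(2n−1) = 243253, giving 2n² − n − 243253 = 0.
The discriminant is 1 + 8·243253 = 1946025, and √1946025 = 1395.
So n = (1 + 1395) / 4 = 1396/4 = 349.
Check: 349·(2·349 − 1) = 243253. ✓

349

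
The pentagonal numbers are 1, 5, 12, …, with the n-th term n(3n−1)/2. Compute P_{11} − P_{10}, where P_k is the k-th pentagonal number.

31

Consecutive pentagonal numbers differ by 3n − 2: here 3·11 − 2 = 31.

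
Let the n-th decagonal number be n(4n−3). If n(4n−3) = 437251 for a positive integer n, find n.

331

Set n(4n−3) = 437251, giving 4n² − 3n − 437251 = 0.
The discriminant is 9 + 16·437251 = 6996025, and √6996025 = 2645.
So n = (3 + 2645) / 8 = 2648/8 = 331.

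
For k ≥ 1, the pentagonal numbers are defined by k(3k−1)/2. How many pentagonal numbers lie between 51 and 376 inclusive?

11

The n-th pentagonal number is n(3n−1)/2.
Smallest index with value ≥ 51: n = 6 (giving 51).
Largest index with value ≤ 376: n = 16 (giving 376).
Indices 6 through 16: 11 terms.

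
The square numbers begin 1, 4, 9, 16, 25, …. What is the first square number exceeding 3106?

Solve n² > 3106 for integer n.
The largest n with value ≤ 3106 is 55 (since 3025 ≤ 3106 < 3136), so the first above is n = 56, value 3136.

3136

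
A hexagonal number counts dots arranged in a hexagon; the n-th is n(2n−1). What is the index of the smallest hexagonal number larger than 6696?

59

Solve n(2n−1) > 6696 for integer n.
The largest n with value ≤ 6696 is 58 (since 6670 ≤ 6696 < 6903), so the first above is n = 59, value 6903.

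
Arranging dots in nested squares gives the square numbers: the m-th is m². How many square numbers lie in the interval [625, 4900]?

46

The n-th square number is n².
Smallest index with value ≥ 625: n = 25 (giving 625).
Largest index with value ≤ 4900: n = 70 (giving 4900).
Indices 25 through 70: 46 terms.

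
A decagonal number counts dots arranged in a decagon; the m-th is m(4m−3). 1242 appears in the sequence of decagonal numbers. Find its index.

Set n(4n−3) = 1242, giving 4n² − 3n − 1242 = 0.
The discriminant is 9 + 16·1242 = 19881, and √19881 = 141.
So n = (3 + 141) / 8 = 144/8 = 18.

18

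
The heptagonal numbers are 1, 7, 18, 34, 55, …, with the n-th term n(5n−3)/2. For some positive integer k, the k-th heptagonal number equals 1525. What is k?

Set n(5n−3)/2 = 1525, giving 5n² − 3n − 3050 = 0.
The discriminant is 9 + 40·1525 = 61009, and √61009 = 247.
So n = (3 + 247) / 10 = 250/10 = 25.
Check: 25·(5·25 − 3)/2 = 1525. ✓

25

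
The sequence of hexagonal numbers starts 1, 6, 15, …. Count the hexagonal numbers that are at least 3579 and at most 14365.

The n-th hexagonal number is n(2n−1).
Smallest index with value ≥ 3579: n = 43 (giving 3655).
Largest index with value ≤ 14365: n = 85 (giving 14365).
Indices 43 through 85: 43 terms.

43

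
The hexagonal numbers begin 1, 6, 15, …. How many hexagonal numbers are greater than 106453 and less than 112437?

The n-th hexagonal number is n(2n−1).
Smallest index with value > 106453: n = 231 (giving 106491).
Largest index with value < 112437: n = 237 (giving 112101).
Indices 231 through 237: 7 terms.

7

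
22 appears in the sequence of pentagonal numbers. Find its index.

Set n(3n−1)/2 = 22, giving 3n² − n − 44 = 0.
The discriminant is 1 + 24·22 = 529, and √529 = 23.
So n = (1 + 23) / 6 = 24/6 = 4.

4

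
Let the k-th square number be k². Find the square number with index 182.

The 182nd square number is n² with n = 182.
182² = 33124.

33124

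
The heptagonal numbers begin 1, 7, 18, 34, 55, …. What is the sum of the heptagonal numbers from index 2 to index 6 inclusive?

Σ i(5i−3)/2 = (5Σi² − 3Σi) / 2 over i = 2..6.
Σi = 21 − 1 = 20 and Σi² = 91 − 1 = 90.
(5·90 − 3·20) / 2 = 390/2 = 195.

195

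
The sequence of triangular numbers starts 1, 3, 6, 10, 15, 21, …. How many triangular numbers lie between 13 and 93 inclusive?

9

The n-th triangular number is n(n+1)/2.
Smallest index with value ≥ 13: n = 5 (giving 15).
Largest index with value ≤ 93: n = 13 (giving 91).
Indices 5 through 13: 9 terms.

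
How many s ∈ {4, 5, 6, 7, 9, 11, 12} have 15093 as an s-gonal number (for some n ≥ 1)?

s = 4: P(4, 122) = 14884 and P(4, 123) = 15129; 15093 is not s-gonal.
s = 5: P(5, 100) = 14950 and P(5, 101) = 15251; 15093 is not s-gonal.
s = 6: P(6, 87) = 15051 and P(6, 88) = 15400; 15093 is not s-gonal.
s = 7: P(7, 78) = 15093. ✓
s = 9: P(9, 66) = 15081 and P(9, 67) = 15544; 15093 is not s-gonal.
s = 11: P(11, 58) = 14935 and P(11, 59) = 15458; 15093 is not s-gonal.
s = 12: P(12, 55) = 14905 and P(12, 56) = 15456; 15093 is not s-gonal.
Hits: s ∈ {7} → 1.

1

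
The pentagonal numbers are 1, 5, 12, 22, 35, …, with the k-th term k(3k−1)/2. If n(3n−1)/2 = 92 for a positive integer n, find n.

Set n(3n−1)/2 = 92, giving 3n² − n − 184 = 0.
The discriminant is 1 + 24·92 = 2209, and √2209 = 47.
So n = (1 + 47) / 6 = 48/6 = 8.

8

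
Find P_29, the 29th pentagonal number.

1247

29·(3·29 − 1)/2 = 29·86/2 = 29·43 = 1247.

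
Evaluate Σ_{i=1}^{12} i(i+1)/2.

Σ i(i+1)/2 = (Σi² + Σi) / 2 over i = 1..12.
Σi = 78 and Σi² = 650.
(1·650 + 1·78) / 2 = 728/2 = 364.

364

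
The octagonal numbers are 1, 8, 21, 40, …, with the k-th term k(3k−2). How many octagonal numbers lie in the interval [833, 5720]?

28

The n-th octagonal number is n(3n−2).
Smallest index with value ≥ 833: n = 17 (giving 833).
Largest index with value ≤ 5720: n = 44 (giving 5720).
Indices 17 through 44: 28 terms.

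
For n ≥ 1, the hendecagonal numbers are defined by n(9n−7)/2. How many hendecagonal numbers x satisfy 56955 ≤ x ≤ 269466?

133

The n-th hendecagonal number is n(9n−7)/2.
Smallest index with value ≥ 56955: n = 113 (giving 57065).
Largest index with value ≤ 269466: n = 245 (giving 269255).
Indices 113 through 245: 133 terms.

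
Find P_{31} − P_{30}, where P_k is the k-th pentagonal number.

91

Consecutive pentagonal numbers differ by 3n − 2: here 3·31 − 2 = 91.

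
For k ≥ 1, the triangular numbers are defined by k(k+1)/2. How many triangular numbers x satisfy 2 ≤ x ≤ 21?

The n-th triangular number is n(n+1)/2.
Smallest index with value ≥ 2: n = 2 (giving 3).
Largest index with value ≤ 21: n = 6 (giving 21).
Indices 2 through 6: 5 terms.

5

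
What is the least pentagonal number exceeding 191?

210

Solve n(3n−1)/2 > 191 for integer n.
The largest n with value ≤ 191 is 11 (since 176 ≤ 191 < 210), so the first above is n = 12, value 210.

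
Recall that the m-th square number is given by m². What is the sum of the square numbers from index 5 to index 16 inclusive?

1466

Σ_{i=5}^{16} i² = 1496 − 30 = 1466.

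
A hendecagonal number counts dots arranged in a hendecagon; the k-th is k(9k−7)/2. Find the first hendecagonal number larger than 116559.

Solve n(9n−7)/2 > 116559 for integer n.
The largest n with value ≤ 116559 is 161 (since 116081 ≤ 116559 < 117531), so the first above is n = 162, value 117531.

117531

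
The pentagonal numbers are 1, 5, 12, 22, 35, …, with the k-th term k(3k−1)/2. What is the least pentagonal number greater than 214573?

Solve n(3n−1)/2 > 214573 for integer n.
The largest n with value ≤ 214573 is 378 (since 214137 ≤ 214573 < 215272), so the first above is n = 379, value 215272.

215272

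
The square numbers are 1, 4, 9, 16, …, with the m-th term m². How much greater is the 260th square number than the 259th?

519

n² − (n−1)² = 2n − 1, so 260² − 259² = 2·260 − 1 = 519.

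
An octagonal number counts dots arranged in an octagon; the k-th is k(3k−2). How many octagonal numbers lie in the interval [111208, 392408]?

170

The n-th octagonal number is n(3n−2).
Smallest index with value ≥ 111208: n = 193 (giving 111361).
Largest index with value ≤ 392408: n = 362 (giving 392408).
Indices 193 through 362: 170 terms.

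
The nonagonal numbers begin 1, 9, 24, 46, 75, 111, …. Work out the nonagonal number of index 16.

The 16th nonagonal number is n(7n−5)/2 with n = 16.
16·(7·16 − 5)/2 = 16·107/2 = 856.

856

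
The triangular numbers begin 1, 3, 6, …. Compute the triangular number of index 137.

The 137th triangular number is n(n+1)/2 with n = 137.
137·138/2 = 18906/2 = 9453.

9453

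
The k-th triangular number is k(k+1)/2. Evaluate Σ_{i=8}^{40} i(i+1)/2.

11396

Σ i(i+1)/2 = (Σi² + Σi) / 2 over i = 8..40.
Σi = 820 − 28 = 792 and Σi² = 22140 − 140 = 22000.
(1·22000 + 1·792) / 2 = 22792/2 = 11396.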